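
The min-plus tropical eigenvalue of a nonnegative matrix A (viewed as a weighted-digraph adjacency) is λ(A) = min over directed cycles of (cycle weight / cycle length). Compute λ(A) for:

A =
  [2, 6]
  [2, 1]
λ(A) = 1

Enumerate directed cycles and compute their means (weight / length). Sample:
  cycle 0 → 0: weight = 2, length = 1, mean = 2/1 ≈ 2.000
  cycle 1 → 1: weight = 1, length = 1, mean = 1/1 ≈ 1.000
  cycle 0 → 1 → 0: weight = 8, length = 2, mean = 8/2 ≈ 4.000
  cycle 1 → 0 → 1: weight = 8, length = 2, mean = 8/2 ≈ 4.000
Minimum mean = 1.000, attained e.g. along the cycle 1 → 1 with weight 1 and length 1. So λ(A) = 1/1 = 1.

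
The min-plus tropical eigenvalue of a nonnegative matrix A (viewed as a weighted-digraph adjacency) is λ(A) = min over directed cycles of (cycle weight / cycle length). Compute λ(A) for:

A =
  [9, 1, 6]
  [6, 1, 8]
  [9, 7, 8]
λ(A) = 1

Enumerate directed cycles and compute their means (weight / length). Sample:
  cycle 0 → 0: weight = 9, length = 1, mean = 9/1 ≈ 9.000
  cycle 1 → 1: weight = 1, length = 1, mean = 1/1 ≈ 1.000
  cycle 2 → 2: weight = 8, length = 1, mean = 8/1 ≈ 8.000
  cycle 0 → 1 → 0: weight = 7, length = 2, mean = 7/2 ≈ 3.500
  cycle 0 → 2 → 0: weight = 15, length = 2, mean = 15/2 ≈ 7.500
  cycle 1 → 0 → 1: weight = 7, length = 2, mean = 7/2 ≈ 3.500
Minimum mean = 1.000, attained e.g. along the cycle 1 → 1 with weight 1 and length 1. So λ(A) = 1/1 = 1.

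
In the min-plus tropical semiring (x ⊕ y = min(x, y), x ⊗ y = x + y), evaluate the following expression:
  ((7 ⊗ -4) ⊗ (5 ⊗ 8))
((7 ⊗ -4) ⊗ (5 ⊗ 8)) = 16

Expand innermost to outermost. Recall ⊕ takes the minimum of its arguments and ⊗ takes their sum. Working out the expression ((7 ⊗ -4) ⊗ (5 ⊗ 8)) gives 16.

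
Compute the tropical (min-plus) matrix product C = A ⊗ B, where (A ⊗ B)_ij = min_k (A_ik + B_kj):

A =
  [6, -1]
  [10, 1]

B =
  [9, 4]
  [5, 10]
A ⊗ B =
  [4, 9]
  [6, 11]

Apply the min-plus product entry-by-entry:
  C[0][0] = min over k of (A[0][0] + B[0][0] = 6 + 9 = 15, A[0][1] + B[1][0] = -1 + 5 = 4) = 4 (attained at k = 1)
  C[0][1] = min over k of (A[0][0] + B[0][1] = 6 + 4 = 10, A[0][1] + B[1][1] = -1 + 10 = 9) = 9 (attained at k = 1)
  C[1][0] = min over k of (A[1][0] + B[0][0] = 10 + 9 = 19, A[1][1] + B[1][0] = 1 + 5 = 6) = 6 (attained at k = 1)
  C[1][1] = min over k of (A[1][0] + B[0][1] = 10 + 4 = 14, A[1][1] + B[1][1] = 1 + 10 = 11) = 11 (attained at k = 1)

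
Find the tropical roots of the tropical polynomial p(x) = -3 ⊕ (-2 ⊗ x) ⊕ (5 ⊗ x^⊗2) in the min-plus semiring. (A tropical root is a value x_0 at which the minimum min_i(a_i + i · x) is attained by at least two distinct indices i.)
Roots: {-7, -1}

Each tropical root is a break point of the lower envelope of the lines y = a_i + i · x (there are 3 lines, with slopes 0, 1, ..., 2). Only the lines that attain the minimum somewhere contribute to roots; other lines are dominated. Here the surviving (envelope) indices are i = 2, i = 1, i = 0.
Intersections between consecutive envelope lines give the roots: for adjacent envelope indices i < j the intersection is x = (a_i − a_j) / (j − i). Reading off the sorted break points: {-7, -1}.
Verification: at each break x_0, at least two indices attain the minimum of min_i(a_i + i · x_0).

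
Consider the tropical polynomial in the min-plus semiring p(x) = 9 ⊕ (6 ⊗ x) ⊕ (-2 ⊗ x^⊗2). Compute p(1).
p(1) = 0

A tropical monomial a ⊗ x^⊗i evaluates to a + i · x. Evaluating each term at x = 1:
  Term 0 contributes 9 + 0 · 1 = 9
  Term 1 contributes 6 + 1 · 1 = 7
  Term 2 contributes -2 + 2 · 1 = 0
p(1) = ⊕ of these = min[9, 7, 0] = 0.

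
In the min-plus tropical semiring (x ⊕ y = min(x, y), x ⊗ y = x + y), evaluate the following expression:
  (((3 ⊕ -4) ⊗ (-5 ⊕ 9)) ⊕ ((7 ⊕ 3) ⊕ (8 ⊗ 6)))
(((3 ⊕ -4) ⊗ (-5 ⊕ 9)) ⊕ ((7 ⊕ 3) ⊕ (8 ⊗ 6))) = -9

Expand innermost to outermost. Recall ⊕ takes the minimum of its arguments and ⊗ takes their sum. Working out the expression (((3 ⊕ -4) ⊗ (-5 ⊕ 9)) ⊕ ((7 ⊕ 3) ⊕ (8 ⊗ 6))) gives -9.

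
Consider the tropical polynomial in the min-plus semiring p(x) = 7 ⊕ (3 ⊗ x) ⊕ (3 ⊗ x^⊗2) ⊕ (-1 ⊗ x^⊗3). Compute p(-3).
p(-3) = -10

A tropical monomial a ⊗ x^⊗i evaluates to a + i · x. Evaluating each term at x = -3:
  Term 0 contributes 7 + 0 · -3 = 7
  Term 1 contributes 3 + 1 · -3 = 0
  Term 2 contributes 3 + 2 · -3 = -3
  Term 3 contributes -1 + 3 · -3 = -10
p(-3) = ⊕ of these = min[7, 0, -3, -10] = -10.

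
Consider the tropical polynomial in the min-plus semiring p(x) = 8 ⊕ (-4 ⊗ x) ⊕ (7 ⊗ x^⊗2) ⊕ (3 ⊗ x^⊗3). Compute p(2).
p(2) = -2

A tropical monomial a ⊗ x^⊗i evaluates to a + i · x. Evaluating each term at x = 2:
  Term 0 contributes 8 + 0 · 2 = 8
  Term 1 contributes -4 + 1 · 2 = -2
  Term 2 contributes 7 + 2 · 2 = 11
  Term 3 contributes 3 + 3 · 2 = 9
p(2) = ⊕ of these = min[8, -2, 11, 9] = -2.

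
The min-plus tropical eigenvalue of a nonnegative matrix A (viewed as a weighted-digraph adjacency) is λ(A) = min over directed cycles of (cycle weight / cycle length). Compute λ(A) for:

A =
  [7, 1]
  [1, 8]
λ(A) = 1

Enumerate directed cycles and compute their means (weight / length). Sample:
  cycle 0 → 0: weight = 7, length = 1, mean = 7/1 ≈ 7.000
  cycle 1 → 1: weight = 8, length = 1, mean = 8/1 ≈ 8.000
  cycle 0 → 1 → 0: weight = 2, length = 2, mean = 2/2 ≈ 1.000
  cycle 1 → 0 → 1: weight = 2, length = 2, mean = 2/2 ≈ 1.000
Minimum mean = 1.000, attained e.g. along the cycle 0 → 1 → 0 with weight 2 and length 2. So λ(A) = 2/2 = 1.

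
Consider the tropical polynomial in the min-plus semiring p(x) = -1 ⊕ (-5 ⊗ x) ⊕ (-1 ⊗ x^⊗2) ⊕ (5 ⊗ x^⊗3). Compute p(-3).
p(-3) = -8

A tropical monomial a ⊗ x^⊗i evaluates to a + i · x. Evaluating each term at x = -3:
  Term 0 contributes -1 + 0 · -3 = -1
  Term 1 contributes -5 + 1 · -3 = -8
  Term 2 contributes -1 + 2 · -3 = -7
  Term 3 contributes 5 + 3 · -3 = -4
p(-3) = ⊕ of these = min[-1, -8, -7, -4] = -8.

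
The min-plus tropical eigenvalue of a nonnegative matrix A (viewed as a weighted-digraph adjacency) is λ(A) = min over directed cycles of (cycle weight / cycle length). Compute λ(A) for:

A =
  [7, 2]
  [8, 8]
λ(A) = 5

Enumerate directed cycles and compute their means (weight / length). Sample:
  cycle 0 → 0: weight = 7, length = 1, mean = 7/1 ≈ 7.000
  cycle 1 → 1: weight = 8, length = 1, mean = 8/1 ≈ 8.000
  cycle 0 → 1 → 0: weight = 10, length = 2, mean = 10/2 ≈ 5.000
  cycle 1 → 0 → 1: weight = 10, length = 2, mean = 10/2 ≈ 5.000
Minimum mean = 5.000, attained e.g. along the cycle 0 → 1 → 0 with weight 10 and length 2. So λ(A) = 10/2 = 5.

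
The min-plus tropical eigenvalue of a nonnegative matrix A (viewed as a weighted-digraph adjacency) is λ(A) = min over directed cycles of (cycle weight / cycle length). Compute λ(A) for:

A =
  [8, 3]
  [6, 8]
λ(A) = 9/2

Enumerate directed cycles and compute their means (weight / length). Sample:
  cycle 0 → 0: weight = 8, length = 1, mean = 8/1 ≈ 8.000
  cycle 1 → 1: weight = 8, length = 1, mean = 8/1 ≈ 8.000
  cycle 0 → 1 → 0: weight = 9, length = 2, mean = 9/2 ≈ 4.500
  cycle 1 → 0 → 1: weight = 9, length = 2, mean = 9/2 ≈ 4.500
Minimum mean = 4.500, attained e.g. along the cycle 0 → 1 → 0 with weight 9 and length 2. So λ(A) = 9/2 = 9/2.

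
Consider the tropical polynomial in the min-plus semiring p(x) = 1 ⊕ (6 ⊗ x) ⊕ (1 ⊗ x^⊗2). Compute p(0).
p(0) = 1

A tropical monomial a ⊗ x^⊗i evaluates to a + i · x. Evaluating each term at x = 0:
  Term 0 contributes 1 + 0 · 0 = 1
  Term 1 contributes 6 + 1 · 0 = 6
  Term 2 contributes 1 + 2 · 0 = 1
p(0) = ⊕ of these = min[1, 6, 1] = 1.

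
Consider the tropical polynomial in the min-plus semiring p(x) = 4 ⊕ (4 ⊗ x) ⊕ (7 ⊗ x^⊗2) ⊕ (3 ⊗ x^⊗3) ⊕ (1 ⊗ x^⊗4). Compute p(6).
p(6) = 4

A tropical monomial a ⊗ x^⊗i evaluates to a + i · x. Evaluating each term at x = 6:
  Term 0 contributes 4 + 0 · 6 = 4
  Term 1 contributes 4 + 1 · 6 = 10
  Term 2 contributes 7 + 2 · 6 = 19
  Term 3 contributes 3 + 3 · 6 = 21
  Term 4 contributes 1 + 4 · 6 = 25
p(6) = ⊕ of these = min[4, 10, 19, 21, 25] = 4.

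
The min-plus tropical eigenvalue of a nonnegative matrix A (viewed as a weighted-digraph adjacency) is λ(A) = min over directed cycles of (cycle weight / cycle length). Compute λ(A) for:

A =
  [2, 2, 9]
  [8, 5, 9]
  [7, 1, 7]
λ(A) = 2

Enumerate directed cycles and compute their means (weight / length). Sample:
  cycle 0 → 0: weight = 2, length = 1, mean = 2/1 ≈ 2.000
  cycle 1 → 1: weight = 5, length = 1, mean = 5/1 ≈ 5.000
  cycle 2 → 2: weight = 7, length = 1, mean = 7/1 ≈ 7.000
  cycle 0 → 1 → 0: weight = 10, length = 2, mean = 10/2 ≈ 5.000
  cycle 0 → 2 → 0: weight = 16, length = 2, mean = 16/2 ≈ 8.000
  cycle 1 → 0 → 1: weight = 10, length = 2, mean = 10/2 ≈ 5.000
Minimum mean = 2.000, attained e.g. along the cycle 0 → 0 with weight 2 and length 1. So λ(A) = 2/1 = 2.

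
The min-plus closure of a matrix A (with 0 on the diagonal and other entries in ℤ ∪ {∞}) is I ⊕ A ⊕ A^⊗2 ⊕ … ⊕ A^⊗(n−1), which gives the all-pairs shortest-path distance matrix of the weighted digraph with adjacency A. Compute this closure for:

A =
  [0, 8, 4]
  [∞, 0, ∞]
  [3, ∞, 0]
Closure =
  [0, 8, 4]
  [∞, 0, ∞]
  [3, 11, 0]

This is the Floyd-Warshall all-pairs shortest-path computation. For each intermediate vertex k = 0, 1, …, 2, update dist[i][j] ← min(dist[i][j], dist[i][k] + dist[k][j]). The final matrix gives, for each (i, j), the minimum total weight of any directed path from i to j (possibly empty when i = j).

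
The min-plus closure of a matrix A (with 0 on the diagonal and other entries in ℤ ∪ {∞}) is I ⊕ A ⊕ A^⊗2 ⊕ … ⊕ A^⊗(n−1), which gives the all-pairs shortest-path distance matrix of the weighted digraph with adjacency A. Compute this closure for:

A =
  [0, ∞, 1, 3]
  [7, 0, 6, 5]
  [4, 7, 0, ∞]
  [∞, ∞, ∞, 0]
Closure =
  [0, 8, 1, 3]
  [7, 0, 6, 5]
  [4, 7, 0, 7]
  [∞, ∞, ∞, 0]

This is the Floyd-Warshall all-pairs shortest-path computation. For each intermediate vertex k = 0, 1, …, 3, update dist[i][j] ← min(dist[i][j], dist[i][k] + dist[k][j]). The final matrix gives, for each (i, j), the minimum total weight of any directed path from i to j (possibly empty when i = j).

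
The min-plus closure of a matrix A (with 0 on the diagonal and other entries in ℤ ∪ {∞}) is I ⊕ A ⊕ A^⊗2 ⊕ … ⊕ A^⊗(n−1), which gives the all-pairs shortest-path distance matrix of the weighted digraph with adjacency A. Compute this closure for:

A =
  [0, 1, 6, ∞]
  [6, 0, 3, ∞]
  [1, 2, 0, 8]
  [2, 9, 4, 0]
Closure =
  [0, 1, 4, 12]
  [4, 0, 3, 11]
  [1, 2, 0, 8]
  [2, 3, 4, 0]

This is the Floyd-Warshall all-pairs shortest-path computation. For each intermediate vertex k = 0, 1, …, 3, update dist[i][j] ← min(dist[i][j], dist[i][k] + dist[k][j]). The final matrix gives, for each (i, j), the minimum total weight of any directed path from i to j (possibly empty when i = j).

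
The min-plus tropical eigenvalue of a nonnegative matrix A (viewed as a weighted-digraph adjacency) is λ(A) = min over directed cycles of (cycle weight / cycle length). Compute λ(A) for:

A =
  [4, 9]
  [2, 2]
λ(A) = 2

Enumerate directed cycles and compute their means (weight / length). Sample:
  cycle 0 → 0: weight = 4, length = 1, mean = 4/1 ≈ 4.000
  cycle 1 → 1: weight = 2, length = 1, mean = 2/1 ≈ 2.000
  cycle 0 → 1 → 0: weight = 11, length = 2, mean = 11/2 ≈ 5.500
  cycle 1 → 0 → 1: weight = 11, length = 2, mean = 11/2 ≈ 5.500
Minimum mean = 2.000, attained e.g. along the cycle 1 → 1 with weight 2 and length 1. So λ(A) = 2/1 = 2.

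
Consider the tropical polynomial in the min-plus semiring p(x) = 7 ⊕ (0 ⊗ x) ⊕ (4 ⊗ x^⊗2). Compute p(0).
p(0) = 0

A tropical monomial a ⊗ x^⊗i evaluates to a + i · x. Evaluating each term at x = 0:
  Term 0 contributes 7 + 0 · 0 = 7
  Term 1 contributes 0 + 1 · 0 = 0
  Term 2 contributes 4 + 2 · 0 = 4
p(0) = ⊕ of these = min[7, 0, 4] = 0.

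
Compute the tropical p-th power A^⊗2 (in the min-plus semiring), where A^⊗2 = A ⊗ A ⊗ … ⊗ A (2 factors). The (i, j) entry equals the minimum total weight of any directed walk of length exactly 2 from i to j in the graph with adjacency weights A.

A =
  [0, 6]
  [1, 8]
A^⊗2 =
  [0, 6]
  [1, 7]

Each entry (A^⊗2)_ij equals the minimum over all length-2 walks i = v_0 → v_1 → … → v_2 = j of Σ_t A[v_t][v_{t+1}]. For example, for (i, j) = (0, 1) we minimise over 2 possible intermediate vertex sequences; the minimum is 6, attained along the walk 0 → 0 → 1.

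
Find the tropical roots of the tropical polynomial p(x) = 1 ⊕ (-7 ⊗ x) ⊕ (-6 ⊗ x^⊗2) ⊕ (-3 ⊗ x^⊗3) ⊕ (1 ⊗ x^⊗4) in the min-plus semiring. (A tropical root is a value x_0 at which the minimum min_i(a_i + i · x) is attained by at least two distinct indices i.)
Roots: {-4, -3, -1, 8}

Each tropical root is a break point of the lower envelope of the lines y = a_i + i · x (there are 5 lines, with slopes 0, 1, ..., 4). Only the lines that attain the minimum somewhere contribute to roots; other lines are dominated. Here the surviving (envelope) indices are i = 4, i = 3, i = 2, i = 1, i = 0.
Intersections between consecutive envelope lines give the roots: for adjacent envelope indices i < j the intersection is x = (a_i − a_j) / (j − i). Reading off the sorted break points: {-4, -3, -1, 8}.
Verification: at each break x_0, at least two indices attain the minimum of min_i(a_i + i · x_0).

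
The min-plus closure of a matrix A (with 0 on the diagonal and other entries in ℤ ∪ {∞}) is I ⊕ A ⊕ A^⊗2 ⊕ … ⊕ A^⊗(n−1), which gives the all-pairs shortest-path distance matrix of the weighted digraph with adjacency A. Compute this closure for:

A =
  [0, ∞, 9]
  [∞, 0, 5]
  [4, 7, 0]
Closure =
  [0, 16, 9]
  [9, 0, 5]
  [4, 7, 0]

This is the Floyd-Warshall all-pairs shortest-path computation. For each intermediate vertex k = 0, 1, …, 2, update dist[i][j] ← min(dist[i][j], dist[i][k] + dist[k][j]). The final matrix gives, for each (i, j), the minimum total weight of any directed path from i to j (possibly empty when i = j).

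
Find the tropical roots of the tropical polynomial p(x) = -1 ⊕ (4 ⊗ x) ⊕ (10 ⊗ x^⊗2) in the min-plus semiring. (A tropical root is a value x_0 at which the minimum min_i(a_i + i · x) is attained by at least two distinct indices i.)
Roots: {-6, -5}

Each tropical root is a break point of the lower envelope of the lines y = a_i + i · x (there are 3 lines, with slopes 0, 1, ..., 2). Only the lines that attain the minimum somewhere contribute to roots; other lines are dominated. Here the surviving (envelope) indices are i = 2, i = 1, i = 0.
Intersections between consecutive envelope lines give the roots: for adjacent envelope indices i < j the intersection is x = (a_i − a_j) / (j − i). Reading off the sorted break points: {-6, -5}.
Verification: at each break x_0, at least two indices attain the minimum of min_i(a_i + i · x_0).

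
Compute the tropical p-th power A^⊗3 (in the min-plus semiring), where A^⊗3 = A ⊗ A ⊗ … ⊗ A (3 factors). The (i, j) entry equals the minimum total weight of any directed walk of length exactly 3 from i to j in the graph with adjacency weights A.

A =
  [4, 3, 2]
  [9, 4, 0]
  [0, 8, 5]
A^⊗3 =
  [3, 5, 4]
  [4, 3, 2]
  [2, 7, 3]

Each entry (A^⊗3)_ij equals the minimum over all length-3 walks i = v_0 → v_1 → … → v_3 = j of Σ_t A[v_t][v_{t+1}]. For example, for (i, j) = (0, 2) we minimise over 9 possible intermediate vertex sequences; the minimum is 4, attained along the walk 0 → 2 → 0 → 2.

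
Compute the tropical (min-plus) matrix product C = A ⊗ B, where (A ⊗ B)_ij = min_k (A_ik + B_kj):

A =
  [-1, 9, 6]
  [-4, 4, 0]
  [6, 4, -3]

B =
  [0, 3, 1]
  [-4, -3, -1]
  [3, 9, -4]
A ⊗ B =
  [-1, 2, 0]
  [-4, -1, -4]
  [0, 1, -7]

Apply the min-plus product entry-by-entry:
  C[0][0] = min over k of (A[0][0] + B[0][0] = -1 + 0 = -1, A[0][1] + B[1][0] = 9 + -4 = 5, A[0][2] + B[2][0] = 6 + 3 = 9) = -1 (attained at k = 0)
  C[0][1] = min over k of (A[0][0] + B[0][1] = -1 + 3 = 2, A[0][1] + B[1][1] = 9 + -3 = 6, A[0][2] + B[2][1] = 6 + 9 = 15) = 2 (attained at k = 0)
  C[0][2] = min over k of (A[0][0] + B[0][2] = -1 + 1 = 0, A[0][1] + B[1][2] = 9 + -1 = 8, A[0][2] + B[2][2] = 6 + -4 = 2) = 0 (attained at k = 0)
  C[1][0] = min over k of (A[1][0] + B[0][0] = -4 + 0 = -4, A[1][1] + B[1][0] = 4 + -4 = 0, A[1][2] + B[2][0] = 0 + 3 = 3) = -4 (attained at k = 0)
  C[1][1] = min over k of (A[1][0] + B[0][1] = -4 + 3 = -1, A[1][1] + B[1][1] = 4 + -3 = 1, A[1][2] + B[2][1] = 0 + 9 = 9) = -1 (attained at k = 0)
  C[1][2] = min over k of (A[1][0] + B[0][2] = -4 + 1 = -3, A[1][1] + B[1][2] = 4 + -1 = 3, A[1][2] + B[2][2] = 0 + -4 = -4) = -4 (attained at k = 2)
  C[2][0] = min over k of (A[2][0] + B[0][0] = 6 + 0 = 6, A[2][1] + B[1][0] = 4 + -4 = 0, A[2][2] + B[2][0] = -3 + 3 = 0) = 0 (attained at k = 1)
  C[2][1] = min over k of (A[2][0] + B[0][1] = 6 + 3 = 9, A[2][1] + B[1][1] = 4 + -3 = 1, A[2][2] + B[2][1] = -3 + 9 = 6) = 1 (attained at k = 1)
  C[2][2] = min over k of (A[2][0] + B[0][2] = 6 + 1 = 7, A[2][1] + B[1][2] = 4 + -1 = 3, A[2][2] + B[2][2] = -3 + -4 = -7) = -7 (attained at k = 2)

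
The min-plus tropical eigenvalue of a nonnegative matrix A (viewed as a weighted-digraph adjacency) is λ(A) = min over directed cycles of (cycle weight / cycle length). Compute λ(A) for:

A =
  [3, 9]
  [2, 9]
λ(A) = 3

Enumerate directed cycles and compute their means (weight / length). Sample:
  cycle 0 → 0: weight = 3, length = 1, mean = 3/1 ≈ 3.000
  cycle 1 → 1: weight = 9, length = 1, mean = 9/1 ≈ 9.000
  cycle 0 → 1 → 0: weight = 11, length = 2, mean = 11/2 ≈ 5.500
  cycle 1 → 0 → 1: weight = 11, length = 2, mean = 11/2 ≈ 5.500
Minimum mean = 3.000, attained e.g. along the cycle 0 → 0 with weight 3 and length 1. So λ(A) = 3/1 = 3.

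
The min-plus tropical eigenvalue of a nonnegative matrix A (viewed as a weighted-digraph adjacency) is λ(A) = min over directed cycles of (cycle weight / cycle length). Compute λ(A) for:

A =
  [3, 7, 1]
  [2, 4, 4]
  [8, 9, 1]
λ(A) = 1

Enumerate directed cycles and compute their means (weight / length). Sample:
  cycle 0 → 0: weight = 3, length = 1, mean = 3/1 ≈ 3.000
  cycle 1 → 1: weight = 4, length = 1, mean = 4/1 ≈ 4.000
  cycle 2 → 2: weight = 1, length = 1, mean = 1/1 ≈ 1.000
  cycle 0 → 1 → 0: weight = 9, length = 2, mean = 9/2 ≈ 4.500
  cycle 0 → 2 → 0: weight = 9, length = 2, mean = 9/2 ≈ 4.500
  cycle 1 → 0 → 1: weight = 9, length = 2, mean = 9/2 ≈ 4.500
Minimum mean = 1.000, attained e.g. along the cycle 2 → 2 with weight 1 and length 1. So λ(A) = 1/1 = 1.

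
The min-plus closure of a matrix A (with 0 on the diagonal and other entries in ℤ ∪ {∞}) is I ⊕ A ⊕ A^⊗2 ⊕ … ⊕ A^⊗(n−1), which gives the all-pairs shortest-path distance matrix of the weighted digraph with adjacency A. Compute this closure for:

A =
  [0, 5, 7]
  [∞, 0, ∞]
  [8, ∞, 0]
Closure =
  [0, 5, 7]
  [∞, 0, ∞]
  [8, 13, 0]

This is the Floyd-Warshall all-pairs shortest-path computation. For each intermediate vertex k = 0, 1, …, 2, update dist[i][j] ← min(dist[i][j], dist[i][k] + dist[k][j]). The final matrix gives, for each (i, j), the minimum total weight of any directed path from i to j (possibly empty when i = j).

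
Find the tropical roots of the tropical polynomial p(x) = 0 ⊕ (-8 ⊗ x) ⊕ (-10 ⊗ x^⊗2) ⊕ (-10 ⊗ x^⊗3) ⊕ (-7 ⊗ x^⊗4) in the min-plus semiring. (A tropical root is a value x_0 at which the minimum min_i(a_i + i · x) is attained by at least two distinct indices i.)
Roots: {-3, 0, 2, 8}

Each tropical root is a break point of the lower envelope of the lines y = a_i + i · x (there are 5 lines, with slopes 0, 1, ..., 4). Only the lines that attain the minimum somewhere contribute to roots; other lines are dominated. Here the surviving (envelope) indices are i = 4, i = 3, i = 2, i = 1, i = 0.
Intersections between consecutive envelope lines give the roots: for adjacent envelope indices i < j the intersection is x = (a_i − a_j) / (j − i). Reading off the sorted break points: {-3, 0, 2, 8}.
Verification: at each break x_0, at least two indices attain the minimum of min_i(a_i + i · x_0).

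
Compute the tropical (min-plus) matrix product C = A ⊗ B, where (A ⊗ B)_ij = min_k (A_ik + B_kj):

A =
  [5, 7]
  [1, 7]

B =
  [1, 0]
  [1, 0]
A ⊗ B =
  [6, 5]
  [2, 1]

Apply the min-plus product entry-by-entry:
  C[0][0] = min over k of (A[0][0] + B[0][0] = 5 + 1 = 6, A[0][1] + B[1][0] = 7 + 1 = 8) = 6 (attained at k = 0)
  C[0][1] = min over k of (A[0][0] + B[0][1] = 5 + 0 = 5, A[0][1] + B[1][1] = 7 + 0 = 7) = 5 (attained at k = 0)
  C[1][0] = min over k of (A[1][0] + B[0][0] = 1 + 1 = 2, A[1][1] + B[1][0] = 7 + 1 = 8) = 2 (attained at k = 0)
  C[1][1] = min over k of (A[1][0] + B[0][1] = 1 + 0 = 1, A[1][1] + B[1][1] = 7 + 0 = 7) = 1 (attained at k = 0)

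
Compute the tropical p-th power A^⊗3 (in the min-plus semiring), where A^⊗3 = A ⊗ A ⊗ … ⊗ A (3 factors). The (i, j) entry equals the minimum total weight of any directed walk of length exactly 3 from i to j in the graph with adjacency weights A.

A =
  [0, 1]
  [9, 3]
A^⊗3 =
  [0, 1]
  [9, 9]

Each entry (A^⊗3)_ij equals the minimum over all length-3 walks i = v_0 → v_1 → … → v_3 = j of Σ_t A[v_t][v_{t+1}]. For example, for (i, j) = (0, 1) we minimise over 4 possible intermediate vertex sequences; the minimum is 1, attained along the walk 0 → 0 → 0 → 1.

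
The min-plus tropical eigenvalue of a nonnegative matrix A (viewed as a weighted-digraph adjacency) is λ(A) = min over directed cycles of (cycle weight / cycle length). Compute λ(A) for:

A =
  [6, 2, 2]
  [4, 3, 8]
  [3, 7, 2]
λ(A) = 2

Enumerate directed cycles and compute their means (weight / length). Sample:
  cycle 0 → 0: weight = 6, length = 1, mean = 6/1 ≈ 6.000
  cycle 1 → 1: weight = 3, length = 1, mean = 3/1 ≈ 3.000
  cycle 2 → 2: weight = 2, length = 1, mean = 2/1 ≈ 2.000
  cycle 0 → 1 → 0: weight = 6, length = 2, mean = 6/2 ≈ 3.000
  cycle 0 → 2 → 0: weight = 5, length = 2, mean = 5/2 ≈ 2.500
  cycle 1 → 0 → 1: weight = 6, length = 2, mean = 6/2 ≈ 3.000
Minimum mean = 2.000, attained e.g. along the cycle 2 → 2 with weight 2 and length 1. So λ(A) = 2/1 = 2.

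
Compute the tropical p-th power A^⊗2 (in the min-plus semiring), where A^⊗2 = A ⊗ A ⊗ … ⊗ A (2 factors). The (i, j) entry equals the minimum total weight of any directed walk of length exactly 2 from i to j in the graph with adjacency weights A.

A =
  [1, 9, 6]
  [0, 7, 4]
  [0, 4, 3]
A^⊗2 =
  [2, 10, 7]
  [1, 8, 6]
  [1, 7, 6]

Each entry (A^⊗2)_ij equals the minimum over all length-2 walks i = v_0 → v_1 → … → v_2 = j of Σ_t A[v_t][v_{t+1}]. For example, for (i, j) = (0, 2) we minimise over 3 possible intermediate vertex sequences; the minimum is 7, attained along the walk 0 → 0 → 2.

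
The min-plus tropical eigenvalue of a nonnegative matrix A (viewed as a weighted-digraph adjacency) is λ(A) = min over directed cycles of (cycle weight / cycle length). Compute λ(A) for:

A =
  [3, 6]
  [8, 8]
λ(A) = 3

Enumerate directed cycles and compute their means (weight / length). Sample:
  cycle 0 → 0: weight = 3, length = 1, mean = 3/1 ≈ 3.000
  cycle 1 → 1: weight = 8, length = 1, mean = 8/1 ≈ 8.000
  cycle 0 → 1 → 0: weight = 14, length = 2, mean = 14/2 ≈ 7.000
  cycle 1 → 0 → 1: weight = 14, length = 2, mean = 14/2 ≈ 7.000
Minimum mean = 3.000, attained e.g. along the cycle 0 → 0 with weight 3 and length 1. So λ(A) = 3/1 = 3.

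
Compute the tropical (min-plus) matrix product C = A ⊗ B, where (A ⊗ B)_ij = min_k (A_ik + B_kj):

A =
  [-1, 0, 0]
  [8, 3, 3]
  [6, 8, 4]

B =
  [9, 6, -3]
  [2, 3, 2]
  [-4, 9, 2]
A ⊗ B =
  [-4, 3, -4]
  [-1, 6, 5]
  [0, 11, 3]

Apply the min-plus product entry-by-entry:
  C[0][0] = min over k of (A[0][0] + B[0][0] = -1 + 9 = 8, A[0][1] + B[1][0] = 0 + 2 = 2, A[0][2] + B[2][0] = 0 + -4 = -4) = -4 (attained at k = 2)
  C[0][1] = min over k of (A[0][0] + B[0][1] = -1 + 6 = 5, A[0][1] + B[1][1] = 0 + 3 = 3, A[0][2] + B[2][1] = 0 + 9 = 9) = 3 (attained at k = 1)
  C[0][2] = min over k of (A[0][0] + B[0][2] = -1 + -3 = -4, A[0][1] + B[1][2] = 0 + 2 = 2, A[0][2] + B[2][2] = 0 + 2 = 2) = -4 (attained at k = 0)
  C[1][0] = min over k of (A[1][0] + B[0][0] = 8 + 9 = 17, A[1][1] + B[1][0] = 3 + 2 = 5, A[1][2] + B[2][0] = 3 + -4 = -1) = -1 (attained at k = 2)
  C[1][1] = min over k of (A[1][0] + B[0][1] = 8 + 6 = 14, A[1][1] + B[1][1] = 3 + 3 = 6, A[1][2] + B[2][1] = 3 + 9 = 12) = 6 (attained at k = 1)
  C[1][2] = min over k of (A[1][0] + B[0][2] = 8 + -3 = 5, A[1][1] + B[1][2] = 3 + 2 = 5, A[1][2] + B[2][2] = 3 + 2 = 5) = 5 (attained at k = 0)
  C[2][0] = min over k of (A[2][0] + B[0][0] = 6 + 9 = 15, A[2][1] + B[1][0] = 8 + 2 = 10, A[2][2] + B[2][0] = 4 + -4 = 0) = 0 (attained at k = 2)
  C[2][1] = min over k of (A[2][0] + B[0][1] = 6 + 6 = 12, A[2][1] + B[1][1] = 8 + 3 = 11, A[2][2] + B[2][1] = 4 + 9 = 13) = 11 (attained at k = 1)
  C[2][2] = min over k of (A[2][0] + B[0][2] = 6 + -3 = 3, A[2][1] + B[1][2] = 8 + 2 = 10, A[2][2] + B[2][2] = 4 + 2 = 6) = 3 (attained at k = 0)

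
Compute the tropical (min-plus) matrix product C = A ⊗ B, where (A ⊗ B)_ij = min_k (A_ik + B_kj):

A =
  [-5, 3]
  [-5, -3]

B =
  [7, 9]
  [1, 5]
A ⊗ B =
  [2, 4]
  [-2, 2]

Apply the min-plus product entry-by-entry:
  C[0][0] = min over k of (A[0][0] + B[0][0] = -5 + 7 = 2, A[0][1] + B[1][0] = 3 + 1 = 4) = 2 (attained at k = 0)
  C[0][1] = min over k of (A[0][0] + B[0][1] = -5 + 9 = 4, A[0][1] + B[1][1] = 3 + 5 = 8) = 4 (attained at k = 0)
  C[1][0] = min over k of (A[1][0] + B[0][0] = -5 + 7 = 2, A[1][1] + B[1][0] = -3 + 1 = -2) = -2 (attained at k = 1)
  C[1][1] = min over k of (A[1][0] + B[0][1] = -5 + 9 = 4, A[1][1] + B[1][1] = -3 + 5 = 2) = 2 (attained at k = 1)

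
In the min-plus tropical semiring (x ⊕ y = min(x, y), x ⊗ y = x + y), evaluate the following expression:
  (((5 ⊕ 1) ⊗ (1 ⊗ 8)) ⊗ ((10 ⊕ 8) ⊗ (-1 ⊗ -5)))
(((5 ⊕ 1) ⊗ (1 ⊗ 8)) ⊗ ((10 ⊕ 8) ⊗ (-1 ⊗ -5))) = 12

Expand innermost to outermost. Recall ⊕ takes the minimum of its arguments and ⊗ takes their sum. Working out the expression (((5 ⊕ 1) ⊗ (1 ⊗ 8)) ⊗ ((10 ⊕ 8) ⊗ (-1 ⊗ -5))) gives 12.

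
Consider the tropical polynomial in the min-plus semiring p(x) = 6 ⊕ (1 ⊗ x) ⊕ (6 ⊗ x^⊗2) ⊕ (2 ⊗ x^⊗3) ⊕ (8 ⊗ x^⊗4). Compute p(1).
p(1) = 2

A tropical monomial a ⊗ x^⊗i evaluates to a + i · x. Evaluating each term at x = 1:
  Term 0 contributes 6 + 0 · 1 = 6
  Term 1 contributes 1 + 1 · 1 = 2
  Term 2 contributes 6 + 2 · 1 = 8
  Term 3 contributes 2 + 3 · 1 = 5
  Term 4 contributes 8 + 4 · 1 = 12
p(1) = ⊕ of these = min[6, 2, 8, 5, 12] = 2.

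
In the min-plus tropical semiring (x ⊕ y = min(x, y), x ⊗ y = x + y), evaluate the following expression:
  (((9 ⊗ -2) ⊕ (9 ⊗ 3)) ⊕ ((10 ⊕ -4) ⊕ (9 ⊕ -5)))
(((9 ⊗ -2) ⊕ (9 ⊗ 3)) ⊕ ((10 ⊕ -4) ⊕ (9 ⊕ -5))) = -5

Expand innermost to outermost. Recall ⊕ takes the minimum of its arguments and ⊗ takes their sum. Working out the expression (((9 ⊗ -2) ⊕ (9 ⊗ 3)) ⊕ ((10 ⊕ -4) ⊕ (9 ⊕ -5))) gives -5.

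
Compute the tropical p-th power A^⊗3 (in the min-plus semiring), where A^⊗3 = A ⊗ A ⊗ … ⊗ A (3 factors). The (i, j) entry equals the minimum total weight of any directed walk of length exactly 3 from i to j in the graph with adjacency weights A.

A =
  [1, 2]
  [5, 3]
A^⊗3 =
  [3, 4]
  [7, 8]

Each entry (A^⊗3)_ij equals the minimum over all length-3 walks i = v_0 → v_1 → … → v_3 = j of Σ_t A[v_t][v_{t+1}]. For example, for (i, j) = (0, 1) we minimise over 4 possible intermediate vertex sequences; the minimum is 4, attained along the walk 0 → 0 → 0 → 1.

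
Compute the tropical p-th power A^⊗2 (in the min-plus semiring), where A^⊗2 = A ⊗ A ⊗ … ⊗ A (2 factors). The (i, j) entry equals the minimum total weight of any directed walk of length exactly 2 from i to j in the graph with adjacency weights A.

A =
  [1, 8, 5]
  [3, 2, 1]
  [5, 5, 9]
A^⊗2 =
  [2, 9, 6]
  [4, 4, 3]
  [6, 7, 6]

Each entry (A^⊗2)_ij equals the minimum over all length-2 walks i = v_0 → v_1 → … → v_2 = j of Σ_t A[v_t][v_{t+1}]. For example, for (i, j) = (0, 2) we minimise over 3 possible intermediate vertex sequences; the minimum is 6, attained along the walk 0 → 0 → 2.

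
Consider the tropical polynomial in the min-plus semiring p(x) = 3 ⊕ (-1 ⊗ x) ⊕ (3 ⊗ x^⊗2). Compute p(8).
p(8) = 3

A tropical monomial a ⊗ x^⊗i evaluates to a + i · x. Evaluating each term at x = 8:
  Term 0 contributes 3 + 0 · 8 = 3
  Term 1 contributes -1 + 1 · 8 = 7
  Term 2 contributes 3 + 2 · 8 = 19
p(8) = ⊕ of these = min[3, 7, 19] = 3.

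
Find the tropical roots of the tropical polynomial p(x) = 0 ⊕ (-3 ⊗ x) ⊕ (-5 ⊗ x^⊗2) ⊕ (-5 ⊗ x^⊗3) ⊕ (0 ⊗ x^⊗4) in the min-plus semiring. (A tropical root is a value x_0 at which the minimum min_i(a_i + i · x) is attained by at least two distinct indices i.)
Roots: {-5, 0, 2, 3}

Each tropical root is a break point of the lower envelope of the lines y = a_i + i · x (there are 5 lines, with slopes 0, 1, ..., 4). Only the lines that attain the minimum somewhere contribute to roots; other lines are dominated. Here the surviving (envelope) indices are i = 4, i = 3, i = 2, i = 1, i = 0.
Intersections between consecutive envelope lines give the roots: for adjacent envelope indices i < j the intersection is x = (a_i − a_j) / (j − i). Reading off the sorted break points: {-5, 0, 2, 3}.
Verification: at each break x_0, at least two indices attain the minimum of min_i(a_i + i · x_0).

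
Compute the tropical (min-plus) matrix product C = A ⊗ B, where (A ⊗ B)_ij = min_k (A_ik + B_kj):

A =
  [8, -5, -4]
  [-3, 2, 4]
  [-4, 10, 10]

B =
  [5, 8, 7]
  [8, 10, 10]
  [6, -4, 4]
A ⊗ B =
  [2, -8, 0]
  [2, 0, 4]
  [1, 4, 3]

Apply the min-plus product entry-by-entry:
  C[0][0] = min over k of (A[0][0] + B[0][0] = 8 + 5 = 13, A[0][1] + B[1][0] = -5 + 8 = 3, A[0][2] + B[2][0] = -4 + 6 = 2) = 2 (attained at k = 2)
  C[0][1] = min over k of (A[0][0] + B[0][1] = 8 + 8 = 16, A[0][1] + B[1][1] = -5 + 10 = 5, A[0][2] + B[2][1] = -4 + -4 = -8) = -8 (attained at k = 2)
  C[0][2] = min over k of (A[0][0] + B[0][2] = 8 + 7 = 15, A[0][1] + B[1][2] = -5 + 10 = 5, A[0][2] + B[2][2] = -4 + 4 = 0) = 0 (attained at k = 2)
  C[1][0] = min over k of (A[1][0] + B[0][0] = -3 + 5 = 2, A[1][1] + B[1][0] = 2 + 8 = 10, A[1][2] + B[2][0] = 4 + 6 = 10) = 2 (attained at k = 0)
  C[1][1] = min over k of (A[1][0] + B[0][1] = -3 + 8 = 5, A[1][1] + B[1][1] = 2 + 10 = 12, A[1][2] + B[2][1] = 4 + -4 = 0) = 0 (attained at k = 2)
  C[1][2] = min over k of (A[1][0] + B[0][2] = -3 + 7 = 4, A[1][1] + B[1][2] = 2 + 10 = 12, A[1][2] + B[2][2] = 4 + 4 = 8) = 4 (attained at k = 0)
  C[2][0] = min over k of (A[2][0] + B[0][0] = -4 + 5 = 1, A[2][1] + B[1][0] = 10 + 8 = 18, A[2][2] + B[2][0] = 10 + 6 = 16) = 1 (attained at k = 0)
  C[2][1] = min over k of (A[2][0] + B[0][1] = -4 + 8 = 4, A[2][1] + B[1][1] = 10 + 10 = 20, A[2][2] + B[2][1] = 10 + -4 = 6) = 4 (attained at k = 0)
  C[2][2] = min over k of (A[2][0] + B[0][2] = -4 + 7 = 3, A[2][1] + B[1][2] = 10 + 10 = 20, A[2][2] + B[2][2] = 10 + 4 = 14) = 3 (attained at k = 0)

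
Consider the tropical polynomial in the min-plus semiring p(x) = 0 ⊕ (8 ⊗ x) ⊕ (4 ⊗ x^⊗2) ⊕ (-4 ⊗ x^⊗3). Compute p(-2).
p(-2) = -10

A tropical monomial a ⊗ x^⊗i evaluates to a + i · x. Evaluating each term at x = -2:
  Term 0 contributes 0 + 0 · -2 = 0
  Term 1 contributes 8 + 1 · -2 = 6
  Term 2 contributes 4 + 2 · -2 = 0
  Term 3 contributes -4 + 3 · -2 = -10
p(-2) = ⊕ of these = min[0, 6, 0, -10] = -10.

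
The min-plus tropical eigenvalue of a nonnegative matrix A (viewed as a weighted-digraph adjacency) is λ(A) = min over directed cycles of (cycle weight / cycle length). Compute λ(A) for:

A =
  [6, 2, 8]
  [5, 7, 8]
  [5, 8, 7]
λ(A) = 7/2

Enumerate directed cycles and compute their means (weight / length). Sample:
  cycle 0 → 0: weight = 6, length = 1, mean = 6/1 ≈ 6.000
  cycle 1 → 1: weight = 7, length = 1, mean = 7/1 ≈ 7.000
  cycle 2 → 2: weight = 7, length = 1, mean = 7/1 ≈ 7.000
  cycle 0 → 1 → 0: weight = 7, length = 2, mean = 7/2 ≈ 3.500
  cycle 0 → 2 → 0: weight = 13, length = 2, mean = 13/2 ≈ 6.500
  cycle 1 → 0 → 1: weight = 7, length = 2, mean = 7/2 ≈ 3.500
Minimum mean = 3.500, attained e.g. along the cycle 0 → 1 → 0 with weight 7 and length 2. So λ(A) = 7/2 = 7/2.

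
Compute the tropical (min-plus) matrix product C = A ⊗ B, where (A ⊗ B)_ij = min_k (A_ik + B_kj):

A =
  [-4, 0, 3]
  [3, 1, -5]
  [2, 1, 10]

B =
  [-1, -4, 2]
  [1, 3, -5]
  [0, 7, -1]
A ⊗ B =
  [-5, -8, -5]
  [-5, -1, -6]
  [1, -2, -4]

Apply the min-plus product entry-by-entry:
  C[0][0] = min over k of (A[0][0] + B[0][0] = -4 + -1 = -5, A[0][1] + B[1][0] = 0 + 1 = 1, A[0][2] + B[2][0] = 3 + 0 = 3) = -5 (attained at k = 0)
  C[0][1] = min over k of (A[0][0] + B[0][1] = -4 + -4 = -8, A[0][1] + B[1][1] = 0 + 3 = 3, A[0][2] + B[2][1] = 3 + 7 = 10) = -8 (attained at k = 0)
  C[0][2] = min over k of (A[0][0] + B[0][2] = -4 + 2 = -2, A[0][1] + B[1][2] = 0 + -5 = -5, A[0][2] + B[2][2] = 3 + -1 = 2) = -5 (attained at k = 1)
  C[1][0] = min over k of (A[1][0] + B[0][0] = 3 + -1 = 2, A[1][1] + B[1][0] = 1 + 1 = 2, A[1][2] + B[2][0] = -5 + 0 = -5) = -5 (attained at k = 2)
  C[1][1] = min over k of (A[1][0] + B[0][1] = 3 + -4 = -1, A[1][1] + B[1][1] = 1 + 3 = 4, A[1][2] + B[2][1] = -5 + 7 = 2) = -1 (attained at k = 0)
  C[1][2] = min over k of (A[1][0] + B[0][2] = 3 + 2 = 5, A[1][1] + B[1][2] = 1 + -5 = -4, A[1][2] + B[2][2] = -5 + -1 = -6) = -6 (attained at k = 2)
  C[2][0] = min over k of (A[2][0] + B[0][0] = 2 + -1 = 1, A[2][1] + B[1][0] = 1 + 1 = 2, A[2][2] + B[2][0] = 10 + 0 = 10) = 1 (attained at k = 0)
  C[2][1] = min over k of (A[2][0] + B[0][1] = 2 + -4 = -2, A[2][1] + B[1][1] = 1 + 3 = 4, A[2][2] + B[2][1] = 10 + 7 = 17) = -2 (attained at k = 0)
  C[2][2] = min over k of (A[2][0] + B[0][2] = 2 + 2 = 4, A[2][1] + B[1][2] = 1 + -5 = -4, A[2][2] + B[2][2] = 10 + -1 = 9) = -4 (attained at k = 1)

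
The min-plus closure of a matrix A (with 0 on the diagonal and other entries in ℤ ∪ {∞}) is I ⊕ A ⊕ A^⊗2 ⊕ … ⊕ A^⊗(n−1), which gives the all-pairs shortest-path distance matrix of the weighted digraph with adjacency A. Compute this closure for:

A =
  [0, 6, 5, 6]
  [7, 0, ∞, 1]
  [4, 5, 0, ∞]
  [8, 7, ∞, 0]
Closure =
  [0, 6, 5, 6]
  [7, 0, 12, 1]
  [4, 5, 0, 6]
  [8, 7, 13, 0]

This is the Floyd-Warshall all-pairs shortest-path computation. For each intermediate vertex k = 0, 1, …, 3, update dist[i][j] ← min(dist[i][j], dist[i][k] + dist[k][j]). The final matrix gives, for each (i, j), the minimum total weight of any directed path from i to j (possibly empty when i = j).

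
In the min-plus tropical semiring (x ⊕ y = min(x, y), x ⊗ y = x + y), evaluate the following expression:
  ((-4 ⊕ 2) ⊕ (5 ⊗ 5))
((-4 ⊕ 2) ⊕ (5 ⊗ 5)) = -4

Expand innermost to outermost. Recall ⊕ takes the minimum of its arguments and ⊗ takes their sum. Working out the expression ((-4 ⊕ 2) ⊕ (5 ⊗ 5)) gives -4.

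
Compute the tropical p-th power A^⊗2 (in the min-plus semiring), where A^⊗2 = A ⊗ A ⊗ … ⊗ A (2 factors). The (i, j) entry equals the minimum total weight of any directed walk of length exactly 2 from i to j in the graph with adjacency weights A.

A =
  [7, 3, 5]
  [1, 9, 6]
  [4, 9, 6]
A^⊗2 =
  [4, 10, 9]
  [8, 4, 6]
  [10, 7, 9]

Each entry (A^⊗2)_ij equals the minimum over all length-2 walks i = v_0 → v_1 → … → v_2 = j of Σ_t A[v_t][v_{t+1}]. For example, for (i, j) = (0, 2) we minimise over 3 possible intermediate vertex sequences; the minimum is 9, attained along the walk 0 → 1 → 2.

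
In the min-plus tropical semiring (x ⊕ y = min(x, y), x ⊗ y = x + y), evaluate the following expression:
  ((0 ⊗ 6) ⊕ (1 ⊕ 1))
((0 ⊗ 6) ⊕ (1 ⊕ 1)) = 1

Expand innermost to outermost. Recall ⊕ takes the minimum of its arguments and ⊗ takes their sum. Working out the expression ((0 ⊗ 6) ⊕ (1 ⊕ 1)) gives 1.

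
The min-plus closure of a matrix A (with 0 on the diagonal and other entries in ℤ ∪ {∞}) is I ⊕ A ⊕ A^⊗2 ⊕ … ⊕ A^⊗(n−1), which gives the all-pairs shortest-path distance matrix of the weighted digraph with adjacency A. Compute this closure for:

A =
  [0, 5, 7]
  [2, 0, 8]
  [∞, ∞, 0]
Closure =
  [0, 5, 7]
  [2, 0, 8]
  [∞, ∞, 0]

This is the Floyd-Warshall all-pairs shortest-path computation. For each intermediate vertex k = 0, 1, …, 2, update dist[i][j] ← min(dist[i][j], dist[i][k] + dist[k][j]). The final matrix gives, for each (i, j), the minimum total weight of any directed path from i to j (possibly empty when i = j).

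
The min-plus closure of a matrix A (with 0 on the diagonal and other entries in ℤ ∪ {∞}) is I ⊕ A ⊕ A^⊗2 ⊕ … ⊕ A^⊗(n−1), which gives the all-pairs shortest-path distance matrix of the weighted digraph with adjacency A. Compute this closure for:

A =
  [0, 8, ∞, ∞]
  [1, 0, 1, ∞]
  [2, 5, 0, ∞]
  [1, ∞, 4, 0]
Closure =
  [0, 8, 9, ∞]
  [1, 0, 1, ∞]
  [2, 5, 0, ∞]
  [1, 9, 4, 0]

This is the Floyd-Warshall all-pairs shortest-path computation. For each intermediate vertex k = 0, 1, …, 3, update dist[i][j] ← min(dist[i][j], dist[i][k] + dist[k][j]). The final matrix gives, for each (i, j), the minimum total weight of any directed path from i to j (possibly empty when i = j).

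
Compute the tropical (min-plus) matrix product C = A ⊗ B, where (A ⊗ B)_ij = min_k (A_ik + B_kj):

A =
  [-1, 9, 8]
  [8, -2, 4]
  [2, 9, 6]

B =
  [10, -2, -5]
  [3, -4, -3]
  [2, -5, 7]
A ⊗ B =
  [9, -3, -6]
  [1, -6, -5]
  [8, 0, -3]

Apply the min-plus product entry-by-entry:
  C[0][0] = min over k of (A[0][0] + B[0][0] = -1 + 10 = 9, A[0][1] + B[1][0] = 9 + 3 = 12, A[0][2] + B[2][0] = 8 + 2 = 10) = 9 (attained at k = 0)
  C[0][1] = min over k of (A[0][0] + B[0][1] = -1 + -2 = -3, A[0][1] + B[1][1] = 9 + -4 = 5, A[0][2] + B[2][1] = 8 + -5 = 3) = -3 (attained at k = 0)
  C[0][2] = min over k of (A[0][0] + B[0][2] = -1 + -5 = -6, A[0][1] + B[1][2] = 9 + -3 = 6, A[0][2] + B[2][2] = 8 + 7 = 15) = -6 (attained at k = 0)
  C[1][0] = min over k of (A[1][0] + B[0][0] = 8 + 10 = 18, A[1][1] + B[1][0] = -2 + 3 = 1, A[1][2] + B[2][0] = 4 + 2 = 6) = 1 (attained at k = 1)
  C[1][1] = min over k of (A[1][0] + B[0][1] = 8 + -2 = 6, A[1][1] + B[1][1] = -2 + -4 = -6, A[1][2] + B[2][1] = 4 + -5 = -1) = -6 (attained at k = 1)
  C[1][2] = min over k of (A[1][0] + B[0][2] = 8 + -5 = 3, A[1][1] + B[1][2] = -2 + -3 = -5, A[1][2] + B[2][2] = 4 + 7 = 11) = -5 (attained at k = 1)
  C[2][0] = min over k of (A[2][0] + B[0][0] = 2 + 10 = 12, A[2][1] + B[1][0] = 9 + 3 = 12, A[2][2] + B[2][0] = 6 + 2 = 8) = 8 (attained at k = 2)
  C[2][1] = min over k of (A[2][0] + B[0][1] = 2 + -2 = 0, A[2][1] + B[1][1] = 9 + -4 = 5, A[2][2] + B[2][1] = 6 + -5 = 1) = 0 (attained at k = 0)
  C[2][2] = min over k of (A[2][0] + B[0][2] = 2 + -5 = -3, A[2][1] + B[1][2] = 9 + -3 = 6, A[2][2] + B[2][2] = 6 + 7 = 13) = -3 (attained at k = 0)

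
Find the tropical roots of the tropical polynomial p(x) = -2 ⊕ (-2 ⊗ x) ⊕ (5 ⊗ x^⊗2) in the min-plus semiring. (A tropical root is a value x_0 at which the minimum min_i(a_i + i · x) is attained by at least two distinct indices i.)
Roots: {-7, 0}

Each tropical root is a break point of the lower envelope of the lines y = a_i + i · x (there are 3 lines, with slopes 0, 1, ..., 2). Only the lines that attain the minimum somewhere contribute to roots; other lines are dominated. Here the surviving (envelope) indices are i = 2, i = 1, i = 0.
Intersections between consecutive envelope lines give the roots: for adjacent envelope indices i < j the intersection is x = (a_i − a_j) / (j − i). Reading off the sorted break points: {-7, 0}.
Verification: at each break x_0, at least two indices attain the minimum of min_i(a_i + i · x_0).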